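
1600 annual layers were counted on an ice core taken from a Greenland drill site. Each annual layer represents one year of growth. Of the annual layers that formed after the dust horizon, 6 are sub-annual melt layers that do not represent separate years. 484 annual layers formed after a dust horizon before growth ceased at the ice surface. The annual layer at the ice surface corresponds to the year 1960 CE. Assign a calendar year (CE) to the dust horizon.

484 annual layers formed after the dust horizon.
Excluding 6 false annual layers: 484 − 6 = 478.
The annual layer at the ice surface is 1960 CE, so the dust horizon dates to 1960 − 478 = 1482 CE.

1482 CE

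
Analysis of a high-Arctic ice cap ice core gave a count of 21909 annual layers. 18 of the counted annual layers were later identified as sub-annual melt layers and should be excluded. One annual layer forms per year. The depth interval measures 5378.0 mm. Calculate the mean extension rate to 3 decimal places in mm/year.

0.246 mm/year

Adjusted count: 21909 − 18 = 21891 annual layers.
Mean rate = 5378.0 mm / 21891 years ≈ 0.246 mm/year.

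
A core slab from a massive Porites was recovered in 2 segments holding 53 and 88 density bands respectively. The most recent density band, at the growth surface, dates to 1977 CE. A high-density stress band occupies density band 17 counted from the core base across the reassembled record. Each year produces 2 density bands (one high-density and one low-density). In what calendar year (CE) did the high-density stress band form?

1915 CE

Total density bands = 53 + 88 = 141.
141 − 17 = 124 density bands lie beyond the high-density stress band toward the growth surface.
Dividing by 2 density bands per year: 124 / 2 = 62 years.
1977 − 62 = 1915 CE.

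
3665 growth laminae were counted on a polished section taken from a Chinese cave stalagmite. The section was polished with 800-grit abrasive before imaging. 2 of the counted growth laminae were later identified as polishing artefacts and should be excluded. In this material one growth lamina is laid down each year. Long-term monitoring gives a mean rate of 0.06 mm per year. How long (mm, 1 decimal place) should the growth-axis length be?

Correcting the raw count gives 3665 − 2 = 3663 true growth laminae.
3663 years at 0.06 mm/year gives 0.06 × 3663 = 219.8 mm.

219.8 mm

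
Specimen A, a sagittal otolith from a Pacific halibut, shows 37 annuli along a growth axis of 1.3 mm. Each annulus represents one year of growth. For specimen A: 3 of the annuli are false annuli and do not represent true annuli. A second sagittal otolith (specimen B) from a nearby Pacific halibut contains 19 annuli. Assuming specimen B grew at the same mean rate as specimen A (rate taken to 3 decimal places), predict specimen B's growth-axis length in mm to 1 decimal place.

Specimen A: adjusted count: 37 − 3 = 34 annuli.
A: 1.3 mm over 34 years gives 1.3 / 34 ≈ 0.038 mm per year.
B's length ≈ 0.038 × 19 = 0.7 mm.

0.7 mm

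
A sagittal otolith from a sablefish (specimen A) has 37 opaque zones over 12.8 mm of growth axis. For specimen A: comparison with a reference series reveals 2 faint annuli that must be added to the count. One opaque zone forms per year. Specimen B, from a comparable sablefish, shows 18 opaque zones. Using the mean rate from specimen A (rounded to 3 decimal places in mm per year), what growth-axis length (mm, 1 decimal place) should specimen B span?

5.9 mm

Specimen A: true opaque zone count = 37 + 2 = 39.
A: 12.8 mm over 39 years gives 12.8 / 39 ≈ 0.328 mm/yr.
B's length ≈ 0.328 × 18 = 5.9 mm.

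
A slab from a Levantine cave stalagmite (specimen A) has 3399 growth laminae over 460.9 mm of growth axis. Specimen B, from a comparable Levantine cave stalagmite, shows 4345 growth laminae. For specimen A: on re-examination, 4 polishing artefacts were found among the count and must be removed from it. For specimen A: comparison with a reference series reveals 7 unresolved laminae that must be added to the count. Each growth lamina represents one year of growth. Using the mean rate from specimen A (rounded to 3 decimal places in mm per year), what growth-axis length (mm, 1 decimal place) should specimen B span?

Specimen A: after corrections the count is 3399 − 4 + 7 = 3402 growth laminae.
A: Extension rate ≈ 460.9 / 3402 = 0.135 mm/yr.
For B, 0.135 mm/year × 4345 years = 586.6 mm.

586.6 mm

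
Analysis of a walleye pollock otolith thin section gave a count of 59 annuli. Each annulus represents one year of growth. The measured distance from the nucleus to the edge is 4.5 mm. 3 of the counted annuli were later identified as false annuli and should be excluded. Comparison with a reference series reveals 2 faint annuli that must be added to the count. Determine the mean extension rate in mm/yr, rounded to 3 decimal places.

0.078 mm/yr

Adjusted count: 59 − 3 + 2 = 58 annuli.
Extension rate ≈ 4.5 / 58 = 0.078 mm/yr.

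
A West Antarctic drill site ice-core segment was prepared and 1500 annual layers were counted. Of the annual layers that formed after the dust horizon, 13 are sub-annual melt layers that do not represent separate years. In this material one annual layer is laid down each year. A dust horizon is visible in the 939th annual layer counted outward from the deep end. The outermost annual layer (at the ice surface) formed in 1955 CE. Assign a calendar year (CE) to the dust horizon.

The dust horizon sits at annual layer 939 from the deep end, so 1500 − 939 = 561 annual layers formed after it.
Excluding 13 false annual layers: 561 − 13 = 548.
The annual layer at the ice surface is 1955 CE, so the dust horizon dates to 1955 − 548 = 1407 CE.

1407 CE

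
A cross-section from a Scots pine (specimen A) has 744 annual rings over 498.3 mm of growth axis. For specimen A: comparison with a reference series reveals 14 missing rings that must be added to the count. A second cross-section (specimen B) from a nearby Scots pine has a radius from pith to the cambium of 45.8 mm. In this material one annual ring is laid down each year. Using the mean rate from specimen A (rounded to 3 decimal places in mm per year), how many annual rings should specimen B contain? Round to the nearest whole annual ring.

Specimen A: adjusted count: 744 + 14 = 758 annual rings.
A: Mean rate = 498.3 mm / 758 years ≈ 0.657 mm per year.
For B, 45.8 / 0.657 = 69.71 years ≈ 70 annual rings.

70 annual rings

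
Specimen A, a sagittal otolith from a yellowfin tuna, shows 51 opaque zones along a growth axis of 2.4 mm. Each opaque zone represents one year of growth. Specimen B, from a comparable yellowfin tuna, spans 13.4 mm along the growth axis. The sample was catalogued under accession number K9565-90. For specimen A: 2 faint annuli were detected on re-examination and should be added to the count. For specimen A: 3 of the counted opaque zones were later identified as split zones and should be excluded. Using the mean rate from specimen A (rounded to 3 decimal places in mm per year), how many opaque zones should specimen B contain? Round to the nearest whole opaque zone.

279 opaque zones

Specimen A: true opaque zone count = 51 − 3 + 2 = 50.
A: 2.4 mm over 50 years gives 2.4 / 50 ≈ 0.048 mm/year.
For B, 13.4 / 0.048 = 279.17 years ≈ 279 opaque zones.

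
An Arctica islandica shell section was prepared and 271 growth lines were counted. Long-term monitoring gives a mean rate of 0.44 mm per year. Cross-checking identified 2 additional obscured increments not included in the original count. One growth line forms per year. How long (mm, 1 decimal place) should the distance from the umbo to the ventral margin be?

Correcting the raw count gives 271 + 2 = 273 true growth lines.
Length ≈ 0.44 × 273 = 120.1 mm.

120.1 mm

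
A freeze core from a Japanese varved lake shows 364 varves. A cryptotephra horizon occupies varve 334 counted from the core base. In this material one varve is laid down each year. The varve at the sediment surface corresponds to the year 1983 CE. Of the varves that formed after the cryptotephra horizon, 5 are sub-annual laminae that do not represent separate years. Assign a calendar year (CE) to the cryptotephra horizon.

1958 CE

The cryptotephra horizon sits at varve 334 from the core base, so 364 − 334 = 30 varves formed after it.
30 − 5 false = 25 true varves after the cryptotephra horizon.
1983 − 25 = 1958 CE.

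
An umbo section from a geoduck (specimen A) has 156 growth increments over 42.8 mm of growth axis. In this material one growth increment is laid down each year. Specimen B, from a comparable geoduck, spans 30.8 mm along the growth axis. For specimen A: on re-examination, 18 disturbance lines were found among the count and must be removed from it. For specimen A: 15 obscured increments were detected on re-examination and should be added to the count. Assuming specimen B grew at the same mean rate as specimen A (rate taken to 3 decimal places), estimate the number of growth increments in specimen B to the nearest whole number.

110 growth increments

Specimen A: true growth increment count = 156 − 18 + 15 = 153.
A: Extension rate ≈ 42.8 / 153 = 0.280 mm per year.
Specimen B: 30.8 mm / 0.280 mm per year = 110.00 years ≈ 110 growth increments.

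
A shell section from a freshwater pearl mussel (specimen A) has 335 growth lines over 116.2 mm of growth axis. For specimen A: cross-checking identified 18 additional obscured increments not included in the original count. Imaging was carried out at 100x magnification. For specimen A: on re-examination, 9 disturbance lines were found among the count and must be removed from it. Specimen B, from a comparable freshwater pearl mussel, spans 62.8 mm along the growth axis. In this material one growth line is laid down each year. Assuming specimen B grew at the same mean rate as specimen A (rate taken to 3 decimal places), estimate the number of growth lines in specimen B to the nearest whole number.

Specimen A: correcting the raw count gives 335 − 9 + 18 = 344 true growth lines.
A: 116.2 mm over 344 years gives 116.2 / 344 ≈ 0.338 mm/yr.
For B, 62.8 / 0.338 = 185.80 years ≈ 186 growth lines.

186 growth lines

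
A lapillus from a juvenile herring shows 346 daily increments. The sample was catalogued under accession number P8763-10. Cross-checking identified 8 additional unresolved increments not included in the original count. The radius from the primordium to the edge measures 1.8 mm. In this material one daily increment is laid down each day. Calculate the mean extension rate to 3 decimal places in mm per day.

0.005 mm per day

True daily increment count = 346 + 8 = 354.
Mean rate = 1.8 mm / 354 days ≈ 0.005 mm per day.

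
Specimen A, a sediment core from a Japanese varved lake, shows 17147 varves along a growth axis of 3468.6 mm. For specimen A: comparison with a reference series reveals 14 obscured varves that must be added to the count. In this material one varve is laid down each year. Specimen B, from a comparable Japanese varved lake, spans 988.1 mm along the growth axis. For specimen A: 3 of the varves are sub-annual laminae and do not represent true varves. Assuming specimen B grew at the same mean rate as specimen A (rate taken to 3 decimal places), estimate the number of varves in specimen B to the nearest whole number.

4892 varves

Specimen A: adjusted count: 17147 − 3 + 14 = 17158 varves.
A: Extension rate ≈ 3468.6 / 17158 = 0.202 mm/yr.
B spans 988.1 / 0.202 = 4891.58 years ≈ 4892 varves.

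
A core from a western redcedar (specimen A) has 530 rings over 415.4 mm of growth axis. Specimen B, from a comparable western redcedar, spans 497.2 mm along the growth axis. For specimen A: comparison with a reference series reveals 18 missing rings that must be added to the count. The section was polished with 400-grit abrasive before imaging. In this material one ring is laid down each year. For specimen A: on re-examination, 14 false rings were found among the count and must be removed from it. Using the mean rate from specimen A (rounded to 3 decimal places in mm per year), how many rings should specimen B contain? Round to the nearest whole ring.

Specimen A: true ring count = 530 − 14 + 18 = 534.
A: Mean rate = 415.4 mm / 534 years ≈ 0.778 mm/yr.
B spans 497.2 / 0.778 = 639.07 years ≈ 639 rings.

639 rings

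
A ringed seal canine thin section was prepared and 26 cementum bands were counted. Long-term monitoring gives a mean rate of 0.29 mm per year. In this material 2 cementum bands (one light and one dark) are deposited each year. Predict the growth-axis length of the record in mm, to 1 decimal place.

3.8 mm

With 2 cementum bands per year, 26 / 2 = 13 years.
13 years at 0.29 mm/year gives 0.29 × 13 = 3.8 mm.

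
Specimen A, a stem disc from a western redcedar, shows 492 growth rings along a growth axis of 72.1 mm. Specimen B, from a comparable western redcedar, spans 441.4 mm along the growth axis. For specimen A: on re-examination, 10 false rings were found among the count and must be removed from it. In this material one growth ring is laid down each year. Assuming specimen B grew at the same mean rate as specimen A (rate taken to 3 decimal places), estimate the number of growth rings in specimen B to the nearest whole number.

2943 growth rings

Specimen A: correcting the raw count gives 492 − 10 = 482 true growth rings.
A: Extension rate ≈ 72.1 / 482 = 0.150 mm/yr.
B spans 441.4 / 0.150 = 2942.67 years ≈ 2943 growth rings.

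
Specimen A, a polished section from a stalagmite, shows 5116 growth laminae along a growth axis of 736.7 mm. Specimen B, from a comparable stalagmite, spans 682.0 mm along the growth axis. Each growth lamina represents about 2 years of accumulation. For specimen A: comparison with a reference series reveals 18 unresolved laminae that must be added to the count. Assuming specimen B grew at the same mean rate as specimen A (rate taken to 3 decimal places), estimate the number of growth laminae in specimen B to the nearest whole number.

4736 growth laminae

Specimen A: true growth lamina count = 5116 + 18 = 5134.
Specimen A: 5134 growth laminae at 2 years each span 5134 × 2 = 10268 years.
A: Extension rate ≈ 736.7 / 10268 = 0.072 mm/year.
Specimen B: 682.0 mm / 0.072 mm per year = 9472.22 years; at 2 years per growth lamina that is 9472.22 / 2 ≈ 4736 growth laminae.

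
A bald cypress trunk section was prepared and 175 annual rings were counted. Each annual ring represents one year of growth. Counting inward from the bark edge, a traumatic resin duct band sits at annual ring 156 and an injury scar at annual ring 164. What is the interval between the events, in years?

8 yr

The two markers are separated by 164 − 156 = 8 annual rings.
One annual ring per year makes the interval 8 years.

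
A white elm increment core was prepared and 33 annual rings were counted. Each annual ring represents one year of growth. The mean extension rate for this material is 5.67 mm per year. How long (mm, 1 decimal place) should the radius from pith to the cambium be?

33 years of growth are recorded.
Length ≈ 5.67 × 33 = 187.1 mm.

187.1 mm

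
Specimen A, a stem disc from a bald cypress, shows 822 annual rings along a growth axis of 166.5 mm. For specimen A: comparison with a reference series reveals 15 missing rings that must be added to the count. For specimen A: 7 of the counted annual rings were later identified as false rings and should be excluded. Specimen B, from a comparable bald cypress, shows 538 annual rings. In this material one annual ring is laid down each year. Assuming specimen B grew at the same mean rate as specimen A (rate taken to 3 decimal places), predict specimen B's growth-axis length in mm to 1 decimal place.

Specimen A: true annual ring count = 822 − 7 + 15 = 830.
A: Mean rate = 166.5 mm / 830 years ≈ 0.201 mm per year.
Length of B = 0.201 × 538 = 108.1 mm.

108.1 mm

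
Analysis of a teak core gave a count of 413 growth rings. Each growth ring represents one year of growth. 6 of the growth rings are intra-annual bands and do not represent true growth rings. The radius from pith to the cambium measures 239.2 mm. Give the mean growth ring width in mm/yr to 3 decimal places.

0.588 mm/yr

True growth ring count = 413 − 6 = 407.
239.2 mm over 407 years gives 239.2 / 407 ≈ 0.588 mm/yr.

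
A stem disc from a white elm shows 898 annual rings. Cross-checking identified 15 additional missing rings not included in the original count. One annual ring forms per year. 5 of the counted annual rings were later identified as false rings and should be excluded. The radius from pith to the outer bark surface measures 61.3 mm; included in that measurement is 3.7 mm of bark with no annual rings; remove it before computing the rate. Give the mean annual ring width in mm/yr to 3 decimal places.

True annual ring count = 898 − 5 + 15 = 908.
Removing the 3.7 mm offcut leaves 61.3 − 3.7 = 57.6 mm.
Mean rate = 57.6 mm / 908 years ≈ 0.063 mm/yr.

0.063 mm/yr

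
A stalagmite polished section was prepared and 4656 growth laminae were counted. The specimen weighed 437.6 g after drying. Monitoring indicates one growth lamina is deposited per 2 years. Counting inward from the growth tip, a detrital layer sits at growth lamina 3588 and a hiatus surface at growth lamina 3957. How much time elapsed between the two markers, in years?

738 years

Separation: 3957 − 3588 = 369 growth laminae.
At 2 years per growth lamina, 369 × 2 = 738 years.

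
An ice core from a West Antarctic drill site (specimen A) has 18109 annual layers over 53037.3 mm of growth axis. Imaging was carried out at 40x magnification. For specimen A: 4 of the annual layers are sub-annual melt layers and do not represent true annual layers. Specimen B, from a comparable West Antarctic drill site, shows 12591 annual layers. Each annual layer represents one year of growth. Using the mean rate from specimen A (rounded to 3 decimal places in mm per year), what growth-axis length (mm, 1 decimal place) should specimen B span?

36879.0 mm

Specimen A: adjusted count: 18109 − 4 = 18105 annual layers.
A: Mean rate = 53037.3 mm / 18105 years ≈ 2.929 mm/year.
For B, 2.929 mm/year × 12591 years = 36879.0 mm.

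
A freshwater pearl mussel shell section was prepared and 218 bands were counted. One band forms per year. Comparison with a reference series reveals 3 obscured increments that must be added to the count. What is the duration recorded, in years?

221 yr

After corrections the count is 218 + 3 = 221 bands.
With a one-to-one band periodicity this is 221 years.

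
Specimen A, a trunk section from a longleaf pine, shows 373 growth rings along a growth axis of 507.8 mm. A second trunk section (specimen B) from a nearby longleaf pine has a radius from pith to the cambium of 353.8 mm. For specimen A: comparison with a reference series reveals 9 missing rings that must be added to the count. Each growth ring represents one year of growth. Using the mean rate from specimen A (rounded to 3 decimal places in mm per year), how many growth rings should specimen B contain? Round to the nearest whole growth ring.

Specimen A: true growth ring count = 373 + 9 = 382.
A: 507.8 mm over 382 years gives 507.8 / 382 ≈ 1.329 mm/yr.
Specimen B: 353.8 mm / 1.329 mm per year = 266.22 years ≈ 266 growth rings.

266 growth rings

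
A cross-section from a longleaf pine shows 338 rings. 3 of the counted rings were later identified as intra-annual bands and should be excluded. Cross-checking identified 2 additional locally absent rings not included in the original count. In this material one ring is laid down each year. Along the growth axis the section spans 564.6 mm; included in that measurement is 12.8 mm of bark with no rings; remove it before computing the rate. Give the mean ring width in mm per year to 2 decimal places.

1.64 mm per year

Correcting the raw count gives 338 − 3 + 2 = 337 true rings.
Net length = 564.6 − 12.8 = 551.8 mm.
Extension rate ≈ 551.8 / 337 = 1.64 mm per year.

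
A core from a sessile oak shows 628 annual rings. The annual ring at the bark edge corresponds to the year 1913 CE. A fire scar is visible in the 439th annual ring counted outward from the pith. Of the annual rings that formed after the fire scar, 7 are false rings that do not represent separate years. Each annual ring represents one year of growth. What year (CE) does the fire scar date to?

628 − 439 = 189 annual rings lie beyond the fire scar toward the bark edge.
Excluding 7 false annual rings: 189 − 7 = 182.
Counting back 182 years from 1913 CE places the fire scar in 1913 − 182 = 1731 CE.

1731 CE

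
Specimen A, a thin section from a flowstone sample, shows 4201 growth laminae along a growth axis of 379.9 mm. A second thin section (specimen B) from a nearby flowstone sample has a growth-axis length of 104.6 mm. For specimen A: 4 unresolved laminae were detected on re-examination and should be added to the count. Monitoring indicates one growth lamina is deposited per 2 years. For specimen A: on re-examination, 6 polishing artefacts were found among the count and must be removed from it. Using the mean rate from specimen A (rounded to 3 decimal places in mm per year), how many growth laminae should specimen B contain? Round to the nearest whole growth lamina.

1162 growth laminae

Specimen A: correcting the raw count gives 4201 − 6 + 4 = 4199 true growth laminae.
Specimen A: at 2 years per growth lamina, 4199 × 2 = 8398 years.
A: Extension rate ≈ 379.9 / 8398 = 0.045 mm/year.
Specimen B: 104.6 mm / 0.045 mm per year = 2324.44 years; at 2 years per growth lamina that is 2324.44 / 2 ≈ 1162 growth laminae.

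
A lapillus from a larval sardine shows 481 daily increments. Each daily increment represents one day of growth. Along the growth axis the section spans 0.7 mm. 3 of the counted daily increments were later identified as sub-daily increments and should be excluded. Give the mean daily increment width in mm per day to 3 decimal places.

After corrections the count is 481 − 3 = 478 daily increments.
0.7 mm over 478 days gives 0.7 / 478 ≈ 0.001 mm per day.

0.001 mm per day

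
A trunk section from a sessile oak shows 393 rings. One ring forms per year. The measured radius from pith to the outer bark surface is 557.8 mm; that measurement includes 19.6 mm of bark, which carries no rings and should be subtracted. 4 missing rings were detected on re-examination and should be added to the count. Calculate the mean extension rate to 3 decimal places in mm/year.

1.356 mm/year

Correcting the raw count gives 393 + 4 = 397 true rings.
Net length = 557.8 − 19.6 = 538.2 mm.
Mean rate = 538.2 mm / 397 years ≈ 1.356 mm/year.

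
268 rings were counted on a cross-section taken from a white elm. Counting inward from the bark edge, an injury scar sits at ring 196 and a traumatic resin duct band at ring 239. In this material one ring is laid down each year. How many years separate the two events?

43 years

Separation: 239 − 196 = 43 rings.
That is 43 years at one ring per year.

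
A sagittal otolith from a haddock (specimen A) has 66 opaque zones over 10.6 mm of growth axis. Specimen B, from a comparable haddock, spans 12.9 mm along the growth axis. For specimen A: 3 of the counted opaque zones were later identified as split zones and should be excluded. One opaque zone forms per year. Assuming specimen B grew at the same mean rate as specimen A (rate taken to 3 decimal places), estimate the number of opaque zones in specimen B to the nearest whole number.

Specimen A: true opaque zone count = 66 − 3 = 63.
A: Mean rate = 10.6 mm / 63 years ≈ 0.168 mm/year.
For B, 12.9 / 0.168 = 76.79 years ≈ 77 opaque zones.

77 opaque zones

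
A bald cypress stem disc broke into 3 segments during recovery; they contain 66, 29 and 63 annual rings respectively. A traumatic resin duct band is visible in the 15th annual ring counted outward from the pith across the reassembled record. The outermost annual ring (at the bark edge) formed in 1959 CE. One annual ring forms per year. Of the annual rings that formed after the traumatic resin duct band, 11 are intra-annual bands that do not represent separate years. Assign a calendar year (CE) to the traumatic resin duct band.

Total annual rings = 66 + 29 + 63 = 158.
The traumatic resin duct band sits at annual ring 15 from the pith, so 158 − 15 = 143 annual rings formed after it.
143 − 11 false = 132 true annual rings after the traumatic resin duct band.
Counting back 132 years from 1959 CE places the traumatic resin duct band in 1959 − 132 = 1827 CE.

1827 CE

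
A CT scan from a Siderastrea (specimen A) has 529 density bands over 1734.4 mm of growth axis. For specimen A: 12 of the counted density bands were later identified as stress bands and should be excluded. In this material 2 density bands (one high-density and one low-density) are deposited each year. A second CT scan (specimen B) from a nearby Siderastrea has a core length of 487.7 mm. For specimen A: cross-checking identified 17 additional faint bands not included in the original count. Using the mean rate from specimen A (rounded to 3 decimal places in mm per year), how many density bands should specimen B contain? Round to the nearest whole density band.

150 density bands

Specimen A: correcting the raw count gives 529 − 12 + 17 = 534 true density bands.
Specimen A: 534 density bands at 2 per year is 534 / 2 = 267 years.
A: Mean rate = 1734.4 mm / 267 years ≈ 6.496 mm/yr.
Specimen B: 487.7 mm / 6.496 mm per year = 75.08 years; at 2 density bands per year that is 75.08 × 2 ≈ 150 density bands.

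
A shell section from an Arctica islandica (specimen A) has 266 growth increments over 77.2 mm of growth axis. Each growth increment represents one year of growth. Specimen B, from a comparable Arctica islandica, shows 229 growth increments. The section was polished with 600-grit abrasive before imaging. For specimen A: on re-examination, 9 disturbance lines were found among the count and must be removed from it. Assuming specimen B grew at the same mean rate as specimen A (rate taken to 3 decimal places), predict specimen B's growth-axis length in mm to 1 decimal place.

Specimen A: after corrections the count is 266 − 9 = 257 growth increments.
A: Extension rate ≈ 77.2 / 257 = 0.300 mm per year.
For B, 0.300 mm/year × 229 years = 68.7 mm.

68.7 mm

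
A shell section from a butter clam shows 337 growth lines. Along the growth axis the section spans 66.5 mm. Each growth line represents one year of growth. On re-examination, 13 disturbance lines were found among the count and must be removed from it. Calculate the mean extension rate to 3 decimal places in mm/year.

0.205 mm/year

After corrections the count is 337 − 13 = 324 growth lines.
Mean rate = 66.5 mm / 324 years ≈ 0.205 mm/year.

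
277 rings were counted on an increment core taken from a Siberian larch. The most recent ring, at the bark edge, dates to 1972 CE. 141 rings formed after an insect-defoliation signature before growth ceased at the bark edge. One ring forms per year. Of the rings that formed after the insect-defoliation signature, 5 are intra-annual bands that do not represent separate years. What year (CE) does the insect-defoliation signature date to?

1836 CE

141 rings formed after the insect-defoliation signature.
Excluding 5 false rings: 141 − 5 = 136.
Counting back 136 years from 1972 CE places the insect-defoliation signature in 1972 − 136 = 1836 CE.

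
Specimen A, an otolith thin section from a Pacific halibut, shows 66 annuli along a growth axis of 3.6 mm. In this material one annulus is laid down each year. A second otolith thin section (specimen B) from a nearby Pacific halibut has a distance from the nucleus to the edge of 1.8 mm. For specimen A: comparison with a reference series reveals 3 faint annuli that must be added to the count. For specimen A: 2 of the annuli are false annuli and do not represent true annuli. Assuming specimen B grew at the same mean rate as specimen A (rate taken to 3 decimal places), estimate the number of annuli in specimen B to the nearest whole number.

Specimen A: after corrections the count is 66 − 2 + 3 = 67 annuli.
A: Mean rate = 3.6 mm / 67 years ≈ 0.054 mm/year.
B spans 1.8 / 0.054 = 33.33 years ≈ 33 annuli.

33 annuli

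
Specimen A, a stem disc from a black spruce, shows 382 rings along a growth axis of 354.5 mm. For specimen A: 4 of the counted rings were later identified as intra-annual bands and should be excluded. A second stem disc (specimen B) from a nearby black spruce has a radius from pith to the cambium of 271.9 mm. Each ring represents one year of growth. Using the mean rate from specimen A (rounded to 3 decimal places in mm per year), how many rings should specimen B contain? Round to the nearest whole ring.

290 rings

Specimen A: adjusted count: 382 − 4 = 378 rings.
A: 354.5 mm over 378 years gives 354.5 / 378 ≈ 0.938 mm/year.
For B, 271.9 / 0.938 = 289.87 years ≈ 290 rings.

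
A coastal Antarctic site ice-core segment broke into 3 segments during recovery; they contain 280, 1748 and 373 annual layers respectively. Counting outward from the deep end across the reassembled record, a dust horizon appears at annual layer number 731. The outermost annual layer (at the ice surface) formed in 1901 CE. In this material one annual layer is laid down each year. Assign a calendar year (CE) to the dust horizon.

231 CE

Total annual layers = 280 + 1748 + 373 = 2401.
The dust horizon sits at annual layer 731 from the deep end, so 2401 − 731 = 1670 annual layers formed after it.
1901 − 1670 = 231 CE.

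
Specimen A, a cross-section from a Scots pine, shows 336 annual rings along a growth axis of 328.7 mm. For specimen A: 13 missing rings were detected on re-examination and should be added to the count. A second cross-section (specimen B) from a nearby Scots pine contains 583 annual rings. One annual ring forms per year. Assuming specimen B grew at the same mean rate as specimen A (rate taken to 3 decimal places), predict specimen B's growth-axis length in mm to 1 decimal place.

549.2 mm

Specimen A: correcting the raw count gives 336 + 13 = 349 true annual rings.
A: 328.7 mm over 349 years gives 328.7 / 349 ≈ 0.942 mm per year.
Length of B = 0.942 × 583 = 549.2 mm.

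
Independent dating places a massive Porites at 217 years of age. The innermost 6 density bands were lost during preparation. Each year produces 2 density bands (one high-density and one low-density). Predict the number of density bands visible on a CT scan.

Expected density bands: 217 × 2 = 434.
Less the 6 uncaptured density bands: 434 − 6 = 428.

428 density bands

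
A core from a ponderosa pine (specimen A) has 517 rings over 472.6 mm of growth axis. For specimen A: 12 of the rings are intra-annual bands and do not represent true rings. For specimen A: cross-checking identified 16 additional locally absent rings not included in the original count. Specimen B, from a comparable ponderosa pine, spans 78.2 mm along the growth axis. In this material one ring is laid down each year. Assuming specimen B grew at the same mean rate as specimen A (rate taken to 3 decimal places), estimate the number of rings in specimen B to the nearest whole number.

Specimen A: correcting the raw count gives 517 − 12 + 16 = 521 true rings.
A: Mean rate = 472.6 mm / 521 years ≈ 0.907 mm/yr.
Specimen B: 78.2 mm / 0.907 mm per year = 86.22 years ≈ 86 rings.

86 rings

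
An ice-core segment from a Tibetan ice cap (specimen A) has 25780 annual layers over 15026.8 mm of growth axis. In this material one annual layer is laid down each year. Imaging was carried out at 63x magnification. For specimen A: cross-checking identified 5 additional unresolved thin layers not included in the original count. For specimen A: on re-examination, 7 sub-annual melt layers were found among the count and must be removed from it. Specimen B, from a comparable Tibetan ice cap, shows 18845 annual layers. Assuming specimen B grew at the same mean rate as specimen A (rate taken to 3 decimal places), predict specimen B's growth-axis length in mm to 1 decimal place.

10986.6 mm

Specimen A: correcting the raw count gives 25780 − 7 + 5 = 25778 true annual layers.
A: Extension rate ≈ 15026.8 / 25778 = 0.583 mm/yr.
For B, 0.583 mm/year × 18845 years = 10986.6 mm.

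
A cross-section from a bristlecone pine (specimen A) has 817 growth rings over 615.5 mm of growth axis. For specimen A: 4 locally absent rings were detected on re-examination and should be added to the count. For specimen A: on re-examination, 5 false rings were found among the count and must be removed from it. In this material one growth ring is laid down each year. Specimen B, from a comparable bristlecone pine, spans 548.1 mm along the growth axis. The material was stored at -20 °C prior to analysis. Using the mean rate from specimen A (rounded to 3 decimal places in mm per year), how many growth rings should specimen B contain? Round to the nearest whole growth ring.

Specimen A: adjusted count: 817 − 5 + 4 = 816 growth rings.
A: 615.5 mm over 816 years gives 615.5 / 816 ≈ 0.754 mm/year.
For B, 548.1 / 0.754 = 726.92 years ≈ 727 growth rings.

727 growth rings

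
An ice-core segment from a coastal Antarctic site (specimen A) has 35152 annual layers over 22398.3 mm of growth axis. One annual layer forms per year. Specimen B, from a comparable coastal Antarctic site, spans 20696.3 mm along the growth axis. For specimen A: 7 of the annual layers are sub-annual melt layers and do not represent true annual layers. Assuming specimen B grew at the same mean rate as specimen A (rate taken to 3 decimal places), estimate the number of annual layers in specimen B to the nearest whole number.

Specimen A: correcting the raw count gives 35152 − 7 = 35145 true annual layers.
A: Extension rate ≈ 22398.3 / 35145 = 0.637 mm per year.
For B, 20696.3 / 0.637 = 32490.27 years ≈ 32490 annual layers.

32490 annual layers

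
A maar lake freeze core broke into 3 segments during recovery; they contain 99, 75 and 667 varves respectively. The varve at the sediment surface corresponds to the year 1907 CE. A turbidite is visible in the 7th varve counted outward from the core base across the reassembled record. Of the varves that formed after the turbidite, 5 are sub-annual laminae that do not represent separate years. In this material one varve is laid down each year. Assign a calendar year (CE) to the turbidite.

1078 CE

Total varves = 99 + 75 + 667 = 841.
The turbidite sits at varve 7 from the core base, so 841 − 7 = 834 varves formed after it.
Removing the 5 false varves leaves 834 − 5 = 829 true varves beyond the turbidite.
The varve at the sediment surface is 1907 CE, so the turbidite dates to 1907 − 829 = 1078 CE.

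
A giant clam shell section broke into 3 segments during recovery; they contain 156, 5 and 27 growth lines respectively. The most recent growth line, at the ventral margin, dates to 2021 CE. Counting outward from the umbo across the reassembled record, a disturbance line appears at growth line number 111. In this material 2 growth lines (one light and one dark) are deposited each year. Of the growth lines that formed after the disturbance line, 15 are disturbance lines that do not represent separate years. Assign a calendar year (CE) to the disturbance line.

Total growth lines = 156 + 5 + 27 = 188.
188 − 111 = 77 growth lines lie beyond the disturbance line toward the ventral margin.
Excluding 15 false growth lines: 77 − 15 = 62.
With 2 growth lines per year, 62 / 2 = 31 years.
2021 − 31 = 1990 CE.

1990 CE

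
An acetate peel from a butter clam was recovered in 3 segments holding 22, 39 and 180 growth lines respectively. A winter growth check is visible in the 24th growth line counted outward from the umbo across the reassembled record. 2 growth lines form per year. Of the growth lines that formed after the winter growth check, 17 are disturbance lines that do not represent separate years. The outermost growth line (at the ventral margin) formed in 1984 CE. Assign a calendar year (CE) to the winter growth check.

Total growth lines = 22 + 39 + 180 = 241.
The winter growth check sits at growth line 24 from the umbo, so 241 − 24 = 217 growth lines formed after it.
Excluding 17 false growth lines: 217 − 17 = 200.
With 2 growth lines per year, 200 / 2 = 100 years.
Counting back 100 years from 1984 CE places the winter growth check in 1984 − 100 = 1884 CE.

1884 CE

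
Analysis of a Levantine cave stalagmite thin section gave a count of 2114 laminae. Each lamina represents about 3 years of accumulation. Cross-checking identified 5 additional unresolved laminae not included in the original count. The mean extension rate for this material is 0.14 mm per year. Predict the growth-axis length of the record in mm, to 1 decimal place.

Correcting the raw count gives 2114 + 5 = 2119 true laminae.
2119 laminae at 3 years each span 2119 × 3 = 6357 years.
6357 years at 0.14 mm/year gives 0.14 × 6357 = 890.0 mm.

890.0 mm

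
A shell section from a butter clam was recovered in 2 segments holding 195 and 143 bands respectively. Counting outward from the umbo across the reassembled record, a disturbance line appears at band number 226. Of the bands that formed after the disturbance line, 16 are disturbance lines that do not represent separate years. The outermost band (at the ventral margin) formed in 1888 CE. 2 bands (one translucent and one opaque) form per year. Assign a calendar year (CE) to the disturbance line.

1840 CE

Total bands = 195 + 143 = 338.
Between band 226 and the ventral margin there are 338 − 226 = 112 bands.
Excluding 16 false bands: 112 − 16 = 96.
Dividing by 2 bands per year: 96 / 2 = 48 years.
The band at the ventral margin is 1888 CE, so the disturbance line dates to 1888 − 48 = 1840 CE.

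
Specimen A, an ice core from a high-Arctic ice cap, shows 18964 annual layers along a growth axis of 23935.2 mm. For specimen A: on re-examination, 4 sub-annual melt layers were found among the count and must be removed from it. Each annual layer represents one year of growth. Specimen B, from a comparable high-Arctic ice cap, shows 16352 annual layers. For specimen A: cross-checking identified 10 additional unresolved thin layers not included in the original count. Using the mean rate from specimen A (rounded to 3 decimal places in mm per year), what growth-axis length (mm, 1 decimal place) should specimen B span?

20636.2 mm

Specimen A: after corrections the count is 18964 − 4 + 10 = 18970 annual layers.
A: 23935.2 mm over 18970 years gives 23935.2 / 18970 ≈ 1.262 mm per year.
Length of B = 1.262 × 16352 = 20636.2 mm.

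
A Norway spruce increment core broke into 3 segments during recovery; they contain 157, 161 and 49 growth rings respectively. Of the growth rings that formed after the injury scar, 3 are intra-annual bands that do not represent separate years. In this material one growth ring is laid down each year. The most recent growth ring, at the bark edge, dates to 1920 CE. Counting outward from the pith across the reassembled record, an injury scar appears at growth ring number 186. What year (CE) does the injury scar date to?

1742 CE

Total growth rings = 157 + 161 + 49 = 367.
Between growth ring 186 and the bark edge there are 367 − 186 = 181 growth rings.
181 − 3 false = 178 true growth rings after the injury scar.
The growth ring at the bark edge is 1920 CE, so the injury scar dates to 1920 − 178 = 1742 CE.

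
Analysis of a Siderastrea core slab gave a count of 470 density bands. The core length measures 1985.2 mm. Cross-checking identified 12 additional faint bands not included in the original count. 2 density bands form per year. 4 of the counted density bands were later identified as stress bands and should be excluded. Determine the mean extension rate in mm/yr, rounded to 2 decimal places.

8.31 mm/yr

Correcting the raw count gives 470 − 4 + 12 = 478 true density bands.
With 2 density bands per year, 478 / 2 = 239 years.
1985.2 mm over 239 years gives 1985.2 / 239 ≈ 8.31 mm/yr.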